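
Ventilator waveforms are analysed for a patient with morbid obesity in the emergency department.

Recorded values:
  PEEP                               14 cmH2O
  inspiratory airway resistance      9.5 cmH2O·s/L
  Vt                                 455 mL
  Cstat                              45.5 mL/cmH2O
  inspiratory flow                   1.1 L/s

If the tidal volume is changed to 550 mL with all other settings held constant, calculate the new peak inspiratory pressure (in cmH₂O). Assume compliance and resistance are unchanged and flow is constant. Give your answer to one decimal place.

36.5

PIP = Vt/C + R·V̇ + PEEP (constant-flow equation of motion).
Only the elastic term changes: ΔPIP = ΔVt / C = (550 − 455) / 45.5 = 2.088 cmH2O.
Original PIP = 455/45.5 + 9.5×1.1 + 14 = 34.45 cmH2O; new PIP = 34.45 + (2.088) = 36.538 cmH2O.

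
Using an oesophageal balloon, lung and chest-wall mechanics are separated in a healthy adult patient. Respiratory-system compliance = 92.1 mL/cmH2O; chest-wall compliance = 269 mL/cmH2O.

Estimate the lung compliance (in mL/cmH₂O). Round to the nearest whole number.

1/CL = 1/Crs − 1/Ccw.
1/CL = 1/92.1 − 1/269 = 0.00714.
CL = 140.06 mL/cmH2O.

140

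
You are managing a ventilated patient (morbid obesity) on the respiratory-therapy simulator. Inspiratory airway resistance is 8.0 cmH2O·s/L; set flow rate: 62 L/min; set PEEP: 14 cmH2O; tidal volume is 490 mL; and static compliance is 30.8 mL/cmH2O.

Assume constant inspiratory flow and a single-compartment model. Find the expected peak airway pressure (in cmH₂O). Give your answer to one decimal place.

38.2

Flow: 62 L/min ÷ 60 = 1.0333 L/s.
Equation of motion (constant flow): PIP = Vt/C + R·V̇ + PEEP.
PIP = 490/30.8 + 8.0×1.0333 + 14 = 15.909 + 8.266 + 14 = 38.175 cmH2O.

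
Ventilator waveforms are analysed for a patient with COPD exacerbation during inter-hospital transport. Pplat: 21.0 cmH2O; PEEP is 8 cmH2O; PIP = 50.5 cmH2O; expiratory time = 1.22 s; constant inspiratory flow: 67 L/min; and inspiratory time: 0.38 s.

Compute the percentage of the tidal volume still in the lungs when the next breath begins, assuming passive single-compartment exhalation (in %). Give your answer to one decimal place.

Flow: 67 L/min ÷ 60 = 1.1167 L/s.
Vt = flow × Ti = 1.1167 L/s × 0.38 s × 1000 mL/L = 424.35 mL.
R = (PIP − Pplat)/V̇ = (50.5 − 21.0) / 1.1167 = 29.5/1.1167 = 26.417 cmH2O·s/L.
C = Vt/(Pplat − PEEP) = 424.35 / (21.0 − 8) = 424.35/13.0 = 32.642 mL/cmH2O.
τ = R × C = 26.417 × 0.03264 L/cmH2O = 0.8623 s.
Fraction remaining at end-expiration = e^(−Te/τ) = e^(−1.22/0.8623) = 0.243 → 24.3%.

24.3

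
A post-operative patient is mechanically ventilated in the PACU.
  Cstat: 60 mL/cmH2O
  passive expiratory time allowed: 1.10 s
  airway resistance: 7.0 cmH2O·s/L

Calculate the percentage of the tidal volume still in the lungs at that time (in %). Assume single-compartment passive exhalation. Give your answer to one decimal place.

7.3

τ = R × C = 7.0 × 60 mL/cmH2O = 7.0 × 0.060 L/cmH2O = 0.42 s.
Passive exhalation: V(t)/V₀ = e^(−t/τ) = e^(−1.10/0.42) = 0.07287.
Fraction remaining = 0.07287 → 7.287%.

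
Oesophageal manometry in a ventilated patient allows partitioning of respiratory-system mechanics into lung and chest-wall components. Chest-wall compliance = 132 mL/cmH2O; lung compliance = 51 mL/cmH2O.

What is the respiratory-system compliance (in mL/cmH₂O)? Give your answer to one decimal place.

Lung and chest wall are elastances in series: 1/Crs = 1/CL + 1/Ccw.
1/Crs = 1/51 + 1/132 = 0.02718.
Crs = 36.792 mL/cmH2O.

36.8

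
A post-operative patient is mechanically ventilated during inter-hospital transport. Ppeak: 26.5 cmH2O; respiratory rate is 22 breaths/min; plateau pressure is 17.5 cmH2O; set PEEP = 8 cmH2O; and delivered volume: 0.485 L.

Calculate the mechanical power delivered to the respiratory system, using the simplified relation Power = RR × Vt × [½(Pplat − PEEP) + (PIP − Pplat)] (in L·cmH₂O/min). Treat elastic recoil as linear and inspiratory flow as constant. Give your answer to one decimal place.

Per-breath work = Vt × [½(Pplat−PEEP) + (PIP−Pplat)] = 0.485 × [0.5×9.5 + 9.0] = 0.485 × 13.75 = 6.669 L·cmH2O.
Power = 22 × 6.669 = 146.72 L·cmH2O/min.

146.7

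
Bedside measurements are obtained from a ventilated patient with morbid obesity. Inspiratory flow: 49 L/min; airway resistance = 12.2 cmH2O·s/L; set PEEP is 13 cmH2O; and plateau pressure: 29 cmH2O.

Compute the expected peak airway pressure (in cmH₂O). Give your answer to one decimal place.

Flow: 49 L/min ÷ 60 = 0.8167 L/s.
PIP = Pplat + Raw × flow = 29 + 12.2 × 0.8167 = 29 + 9.964 = 38.964 cmH2O.

39.0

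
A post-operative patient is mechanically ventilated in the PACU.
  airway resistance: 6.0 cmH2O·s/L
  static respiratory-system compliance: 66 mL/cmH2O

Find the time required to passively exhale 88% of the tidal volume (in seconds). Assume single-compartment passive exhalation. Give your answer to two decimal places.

0.84

τ = R × C = 6.0 × 66 mL/cmH2O = 6.0 × 0.066 L/cmH2O = 0.396 s.
Exhaled fraction f = 1 − e^(−t/τ) → t = −τ·ln(1 − f) = −0.396·ln(0.12) = 0.8396 s.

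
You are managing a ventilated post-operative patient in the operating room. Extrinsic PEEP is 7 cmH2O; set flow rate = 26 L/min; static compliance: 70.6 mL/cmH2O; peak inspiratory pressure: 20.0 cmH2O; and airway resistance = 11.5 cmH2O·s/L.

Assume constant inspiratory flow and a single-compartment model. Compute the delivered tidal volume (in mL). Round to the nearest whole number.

Flow: 26 L/min ÷ 60 = 0.4333 L/s.
Equation of motion (constant flow): PIP = Vt/C + R·V̇ + PEEP.
Vt/C = PIP − R·V̇ − PEEP = 20.0 − 4.983 − 7 = 8.017 cmH2O.
Vt = C × 8.017 = 70.6 × 8.017 = 566.0 mL.

566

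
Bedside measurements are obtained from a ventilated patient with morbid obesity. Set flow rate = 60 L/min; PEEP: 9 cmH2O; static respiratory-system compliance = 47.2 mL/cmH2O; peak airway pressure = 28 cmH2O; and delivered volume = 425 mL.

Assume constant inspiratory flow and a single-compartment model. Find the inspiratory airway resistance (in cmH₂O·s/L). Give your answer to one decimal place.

10.0

Flow: 60 L/min ÷ 60 = 1 L/s.
Equation of motion (constant flow): PIP = Vt/C + R·V̇ + PEEP.
R·V̇ = PIP − Vt/C − PEEP = 28 − 425/47.2 − 9 = 28 − 9.004 − 9 = 9.996 cmH2O.
R = 9.996 / 1 = 9.996 cmH2O·s/L.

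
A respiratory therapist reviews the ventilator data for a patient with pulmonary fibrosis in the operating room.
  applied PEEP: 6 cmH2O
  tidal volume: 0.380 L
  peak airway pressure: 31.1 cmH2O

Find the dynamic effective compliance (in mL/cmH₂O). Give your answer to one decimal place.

15.1

Dynamic compliance = Vt / (PIP − PEEP) = 380 / (31.1 − 6) = 380 / 25.1 = 15.139 mL/cmH2O.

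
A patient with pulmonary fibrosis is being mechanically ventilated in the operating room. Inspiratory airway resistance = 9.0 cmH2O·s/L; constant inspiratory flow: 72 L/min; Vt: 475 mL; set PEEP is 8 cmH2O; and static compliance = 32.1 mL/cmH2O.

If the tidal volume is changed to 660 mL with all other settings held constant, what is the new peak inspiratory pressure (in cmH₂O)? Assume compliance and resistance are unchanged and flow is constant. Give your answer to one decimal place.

Flow: 72 L/min ÷ 60 = 1.2 L/s.
PIP = Vt/C + R·V̇ + PEEP (constant-flow equation of motion).
Only the elastic term changes: ΔPIP = ΔVt / C = (660 − 475) / 32.1 = 5.763 cmH2O.
Original PIP = 475/32.1 + 9.0×1.2 + 8 = 33.598 cmH2O; new PIP = 33.598 + (5.763) = 39.361 cmH2O.

39.4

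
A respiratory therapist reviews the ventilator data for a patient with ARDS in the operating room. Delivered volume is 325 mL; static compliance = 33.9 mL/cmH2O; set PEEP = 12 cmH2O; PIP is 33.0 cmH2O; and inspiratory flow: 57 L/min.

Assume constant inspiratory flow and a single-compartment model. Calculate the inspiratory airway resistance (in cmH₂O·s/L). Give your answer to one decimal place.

Flow: 57 L/min ÷ 60 = 0.95 L/s.
Equation of motion (constant flow): PIP = Vt/C + R·V̇ + PEEP.
R·V̇ = PIP − Vt/C − PEEP = 33.0 − 325/33.9 − 12 = 33.0 − 9.587 − 12 = 11.413 cmH2O.
R = 11.413 / 0.95 = 12.014 cmH2O·s/L.

12.0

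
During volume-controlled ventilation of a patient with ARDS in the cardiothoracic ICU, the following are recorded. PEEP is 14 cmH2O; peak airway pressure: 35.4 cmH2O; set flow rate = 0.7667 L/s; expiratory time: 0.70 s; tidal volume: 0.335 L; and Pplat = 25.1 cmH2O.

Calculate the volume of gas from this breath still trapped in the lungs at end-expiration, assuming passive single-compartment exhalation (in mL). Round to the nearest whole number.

R = (PIP − Pplat)/V̇ = (35.4 − 25.1) / 0.7667 = 10.3/0.7667 = 13.434 cmH2O·s/L.
C = Vt/(Pplat − PEEP) = 335.0 / (25.1 − 14) = 335.0/11.1 = 30.18 mL/cmH2O.
τ = R × C = 13.434 × 0.03018 L/cmH2O = 0.4054 s.
Fraction remaining = e^(−Te/τ) = e^(−0.70/0.4054) = 0.1779.
Trapped volume = 335.0 × 0.1779 = 59.597 mL.

60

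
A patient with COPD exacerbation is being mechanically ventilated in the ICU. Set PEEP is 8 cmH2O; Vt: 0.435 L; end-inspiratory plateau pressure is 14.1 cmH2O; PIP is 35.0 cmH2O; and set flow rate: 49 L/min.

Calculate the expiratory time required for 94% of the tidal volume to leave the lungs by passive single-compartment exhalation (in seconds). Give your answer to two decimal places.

5.13

Flow: 49 L/min ÷ 60 = 0.8167 L/s.
R = (PIP − Pplat)/V̇ = (35.0 − 14.1) / 0.8167 = 20.9/0.8167 = 25.591 cmH2O·s/L.
C = Vt/(Pplat − PEEP) = 435.0 / (14.1 − 8) = 435.0/6.1 = 71.311 mL/cmH2O.
τ = R × C = 25.591 × 0.07131 L/cmH2O = 1.825 s.
t = −τ·ln(1 − 0.94) = −1.825·ln(0.06) = 5.134 s.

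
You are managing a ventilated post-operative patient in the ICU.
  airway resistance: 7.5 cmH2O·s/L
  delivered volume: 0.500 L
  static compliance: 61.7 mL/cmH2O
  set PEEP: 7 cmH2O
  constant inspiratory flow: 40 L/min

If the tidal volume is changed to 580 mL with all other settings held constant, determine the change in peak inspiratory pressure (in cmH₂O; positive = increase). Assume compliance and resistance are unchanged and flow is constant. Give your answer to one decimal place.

PIP = Vt/C + R·V̇ + PEEP (constant-flow equation of motion).
Only the elastic term changes: ΔPIP = ΔVt / C = (580 − 500) / 61.7 = 1.297 cmH2O.

1.3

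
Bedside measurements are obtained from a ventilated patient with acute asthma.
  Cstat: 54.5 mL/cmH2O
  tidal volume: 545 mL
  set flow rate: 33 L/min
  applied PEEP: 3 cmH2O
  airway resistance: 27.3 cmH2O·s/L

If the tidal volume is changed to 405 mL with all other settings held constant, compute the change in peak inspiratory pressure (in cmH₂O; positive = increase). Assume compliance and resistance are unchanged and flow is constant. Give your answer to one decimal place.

PIP = Vt/C + R·V̇ + PEEP (constant-flow equation of motion).
Only the elastic term changes: ΔPIP = ΔVt / C = (405 − 545) / 54.5 = -2.569 cmH2O.

-2.6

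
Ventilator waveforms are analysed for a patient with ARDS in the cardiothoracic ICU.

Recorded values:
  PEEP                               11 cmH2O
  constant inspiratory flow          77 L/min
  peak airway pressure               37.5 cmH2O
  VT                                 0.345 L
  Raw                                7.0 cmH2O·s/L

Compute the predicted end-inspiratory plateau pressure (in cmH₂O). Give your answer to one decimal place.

Flow: 77 L/min ÷ 60 = 1.2833 L/s.
Pplat = PIP − Raw × flow = 37.5 − 7.0 × 1.2833 = 37.5 − 8.983 = 28.517 cmH2O.

28.5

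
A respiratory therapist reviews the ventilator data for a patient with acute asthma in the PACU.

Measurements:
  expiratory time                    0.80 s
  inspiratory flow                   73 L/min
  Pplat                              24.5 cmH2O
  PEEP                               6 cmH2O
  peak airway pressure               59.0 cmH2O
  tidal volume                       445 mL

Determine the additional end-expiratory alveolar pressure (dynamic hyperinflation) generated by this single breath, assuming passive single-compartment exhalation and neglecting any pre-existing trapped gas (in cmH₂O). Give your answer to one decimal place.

5.7

Flow: 73 L/min ÷ 60 = 1.2167 L/s.
R = (PIP − Pplat)/V̇ = (59.0 − 24.5) / 1.2167 = 34.5/1.2167 = 28.355 cmH2O·s/L.
C = Vt/(Pplat − PEEP) = 445.0 / (24.5 − 6) = 445.0/18.5 = 24.054 mL/cmH2O.
τ = R × C = 28.355 × 0.02405 L/cmH2O = 0.6819 s.
Fraction remaining = e^(−Te/τ) = e^(−0.80/0.6819) = 0.3094; trapped volume = 445.0 × 0.3094 = 137.68 mL.
Additional alveolar pressure from trapping ≈ V_trapped / C = 137.68 / 24.054 = 5.724 cmH2O.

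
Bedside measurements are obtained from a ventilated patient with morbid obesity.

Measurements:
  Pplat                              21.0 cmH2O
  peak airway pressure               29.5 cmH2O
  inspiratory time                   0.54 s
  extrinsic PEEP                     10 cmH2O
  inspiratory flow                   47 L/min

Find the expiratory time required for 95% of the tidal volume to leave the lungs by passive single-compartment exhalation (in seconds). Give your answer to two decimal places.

1.25

Flow: 47 L/min ÷ 60 = 0.7833 L/s.
Vt = flow × Ti = 0.7833 L/s × 0.54 s × 1000 mL/L = 422.98 mL.
R = (PIP − Pplat)/V̇ = (29.5 − 21.0) / 0.7833 = 8.5/0.7833 = 10.852 cmH2O·s/L.
C = Vt/(Pplat − PEEP) = 422.98 / (21.0 − 10) = 422.98/11.0 = 38.453 mL/cmH2O.
τ = R × C = 10.852 × 0.03845 L/cmH2O = 0.4173 s.
t = −τ·ln(1 − 0.95) = −0.4173·ln(0.05) = 1.25 s.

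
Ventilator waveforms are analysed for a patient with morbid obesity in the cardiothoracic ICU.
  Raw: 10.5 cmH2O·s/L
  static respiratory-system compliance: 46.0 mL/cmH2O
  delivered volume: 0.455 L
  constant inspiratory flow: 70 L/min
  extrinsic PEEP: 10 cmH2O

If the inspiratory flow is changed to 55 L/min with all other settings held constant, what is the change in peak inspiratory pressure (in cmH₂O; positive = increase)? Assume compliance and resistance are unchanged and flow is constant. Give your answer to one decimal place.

Flow: 70 L/min ÷ 60 = 1.1667 L/s.
New flow: 55 L/min ÷ 60 = 0.9167 L/s.
PIP = Vt/C + R·V̇ + PEEP (constant-flow equation of motion).
Only the resistive term changes: ΔPIP = R × ΔV̇ = 10.5 × (0.9167 − 1.1667) = 10.5 × -0.25 = -2.625 cmH2O.

-2.6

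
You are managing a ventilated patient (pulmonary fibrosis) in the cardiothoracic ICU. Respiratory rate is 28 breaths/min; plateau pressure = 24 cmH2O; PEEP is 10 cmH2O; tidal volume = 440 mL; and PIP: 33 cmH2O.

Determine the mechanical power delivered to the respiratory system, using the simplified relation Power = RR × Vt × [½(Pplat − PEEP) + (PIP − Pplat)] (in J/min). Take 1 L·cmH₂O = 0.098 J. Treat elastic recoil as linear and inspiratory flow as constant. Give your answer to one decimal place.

19.3

Per-breath work = Vt × [½(Pplat−PEEP) + (PIP−Pplat)] = 0.440 × [0.5×14.0 + 9.0] = 0.440 × 16.0 = 7.04 L·cmH2O.
Power = 28 × 7.04 = 197.12 L·cmH2O/min.
× 0.098 J/(L·cmH2O) → 19.318 J/min.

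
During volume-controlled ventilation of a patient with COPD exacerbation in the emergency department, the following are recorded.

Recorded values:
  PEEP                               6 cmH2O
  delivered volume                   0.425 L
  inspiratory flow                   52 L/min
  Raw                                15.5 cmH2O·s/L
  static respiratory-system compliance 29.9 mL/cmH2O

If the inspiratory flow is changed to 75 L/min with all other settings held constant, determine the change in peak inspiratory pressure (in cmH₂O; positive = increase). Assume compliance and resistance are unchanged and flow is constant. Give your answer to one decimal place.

5.9

Flow: 52 L/min ÷ 60 = 0.8667 L/s.
New flow: 75 L/min ÷ 60 = 1.25 L/s.
PIP = Vt/C + R·V̇ + PEEP (constant-flow equation of motion).
Only the resistive term changes: ΔPIP = R × ΔV̇ = 15.5 × (1.25 − 0.8667) = 15.5 × 0.3833 = 5.941 cmH2O.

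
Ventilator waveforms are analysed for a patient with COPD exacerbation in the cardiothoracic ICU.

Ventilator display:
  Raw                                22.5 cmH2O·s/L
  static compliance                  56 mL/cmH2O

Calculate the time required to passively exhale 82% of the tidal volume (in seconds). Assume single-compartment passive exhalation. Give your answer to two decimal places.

2.16

τ = R × C = 22.5 × 56 mL/cmH2O = 22.5 × 0.056 L/cmH2O = 1.26 s.
Exhaled fraction f = 1 − e^(−t/τ) → t = −τ·ln(1 − f) = −1.26·ln(0.18) = 2.161 s.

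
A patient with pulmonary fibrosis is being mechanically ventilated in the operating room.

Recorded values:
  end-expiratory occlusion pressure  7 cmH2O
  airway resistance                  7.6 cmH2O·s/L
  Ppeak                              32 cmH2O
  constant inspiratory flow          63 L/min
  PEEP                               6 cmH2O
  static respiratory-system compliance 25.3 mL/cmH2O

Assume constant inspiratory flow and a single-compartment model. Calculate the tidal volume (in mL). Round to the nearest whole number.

431

Flow: 63 L/min ÷ 60 = 1.05 L/s.
Total PEEP = 7 cmH2O (set 6 + intrinsic 1); this is the baseline alveolar pressure.
Equation of motion (constant flow): PIP = Vt/C + R·V̇ + PEEP.
Vt/C = PIP − R·V̇ − PEEP = 32 − 7.98 − 7 = 17.02 cmH2O.
Vt = C × 17.02 = 25.3 × 17.02 = 430.61 mL.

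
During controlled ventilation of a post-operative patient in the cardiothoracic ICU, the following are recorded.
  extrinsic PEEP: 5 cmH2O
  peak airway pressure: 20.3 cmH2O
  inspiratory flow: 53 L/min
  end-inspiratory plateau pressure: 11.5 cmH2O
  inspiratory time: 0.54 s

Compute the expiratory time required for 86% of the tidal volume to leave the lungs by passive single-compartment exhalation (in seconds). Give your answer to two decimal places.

1.44

Flow: 53 L/min ÷ 60 = 0.8833 L/s.
Vt = flow × Ti = 0.8833 L/s × 0.54 s × 1000 mL/L = 476.98 mL.
R = (PIP − Pplat)/V̇ = (20.3 − 11.5) / 0.8833 = 8.8/0.8833 = 9.963 cmH2O·s/L.
C = Vt/(Pplat − PEEP) = 476.98 / (11.5 − 5) = 476.98/6.5 = 73.382 mL/cmH2O.
τ = R × C = 9.963 × 0.07338 L/cmH2O = 0.7311 s.
t = −τ·ln(1 − 0.86) = −0.7311·ln(0.14) = 1.437 s.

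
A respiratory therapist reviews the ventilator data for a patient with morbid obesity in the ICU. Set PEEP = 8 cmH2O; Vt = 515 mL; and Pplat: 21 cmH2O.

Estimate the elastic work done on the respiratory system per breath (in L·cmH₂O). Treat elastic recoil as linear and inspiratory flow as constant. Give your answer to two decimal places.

Elastic work ≈ ½ × (Pplat − PEEP) × Vt = 0.5 × (21 − 8) × 0.515 L = 0.5 × 13.0 × 0.515 = 3.348 L·cmH2O.

3.35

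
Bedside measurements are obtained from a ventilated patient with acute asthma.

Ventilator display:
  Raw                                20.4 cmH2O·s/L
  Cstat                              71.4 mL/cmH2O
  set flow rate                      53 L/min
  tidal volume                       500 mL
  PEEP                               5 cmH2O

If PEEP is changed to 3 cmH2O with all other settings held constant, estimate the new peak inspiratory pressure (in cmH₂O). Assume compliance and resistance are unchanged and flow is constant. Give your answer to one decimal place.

Flow: 53 L/min ÷ 60 = 0.8833 L/s.
PIP = Vt/C + R·V̇ + PEEP (constant-flow equation of motion).
Only the baseline term changes: ΔPIP = ΔPEEP = 3 − 5 = -2.0 cmH2O.
Original PIP = 500/71.4 + 20.4×0.8833 + 5 = 30.022 cmH2O; new PIP = 30.022 + (-2.0) = 28.022 cmH2O.

28.0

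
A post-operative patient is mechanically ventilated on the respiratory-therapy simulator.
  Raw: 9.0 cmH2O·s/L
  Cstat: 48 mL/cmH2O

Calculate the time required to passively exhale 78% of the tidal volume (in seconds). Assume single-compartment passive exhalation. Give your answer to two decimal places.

0.65

τ = R × C = 9.0 × 48 mL/cmH2O = 9.0 × 0.048 L/cmH2O = 0.432 s.
Exhaled fraction f = 1 − e^(−t/τ) → t = −τ·ln(1 − f) = −0.432·ln(0.22) = 0.6541 s.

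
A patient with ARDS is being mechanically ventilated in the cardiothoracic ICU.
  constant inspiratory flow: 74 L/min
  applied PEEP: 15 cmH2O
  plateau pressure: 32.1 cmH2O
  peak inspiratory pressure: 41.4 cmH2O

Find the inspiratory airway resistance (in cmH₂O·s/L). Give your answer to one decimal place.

7.5

Flow: 74 L/min ÷ 60 = 1.2333 L/s.
Raw = (PIP − Pplat) / flow = (41.4 − 32.1) / 1.2333 = 9.3 / 1.2333 = 7.541 cmH2O·s/L.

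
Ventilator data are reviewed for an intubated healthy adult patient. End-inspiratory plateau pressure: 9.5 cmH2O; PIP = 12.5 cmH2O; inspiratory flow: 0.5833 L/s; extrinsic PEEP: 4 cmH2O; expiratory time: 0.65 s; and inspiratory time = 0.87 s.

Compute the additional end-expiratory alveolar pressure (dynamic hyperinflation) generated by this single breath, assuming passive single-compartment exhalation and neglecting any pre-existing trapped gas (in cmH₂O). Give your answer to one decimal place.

1.4

Vt = flow × Ti = 0.5833 L/s × 0.87 s × 1000 mL/L = 507.47 mL.
R = (PIP − Pplat)/V̇ = (12.5 − 9.5) / 0.5833 = 3.0/0.5833 = 5.143 cmH2O·s/L.
C = Vt/(Pplat − PEEP) = 507.47 / (9.5 − 4) = 507.47/5.5 = 92.267 mL/cmH2O.
τ = R × C = 5.143 × 0.09227 L/cmH2O = 0.4745 s.
Fraction remaining = e^(−Te/τ) = e^(−0.65/0.4745) = 0.2541; trapped volume = 507.47 × 0.2541 = 128.95 mL.
Additional alveolar pressure from trapping ≈ V_trapped / C = 128.95 / 92.267 = 1.398 cmH2O.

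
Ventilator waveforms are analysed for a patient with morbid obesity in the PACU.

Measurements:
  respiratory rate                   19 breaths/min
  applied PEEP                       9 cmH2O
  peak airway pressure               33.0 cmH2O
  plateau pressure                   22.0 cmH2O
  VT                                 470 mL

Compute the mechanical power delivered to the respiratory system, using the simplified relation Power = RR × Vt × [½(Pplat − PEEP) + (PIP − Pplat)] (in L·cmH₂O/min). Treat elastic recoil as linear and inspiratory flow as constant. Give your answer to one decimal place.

156.3

Per-breath work = Vt × [½(Pplat−PEEP) + (PIP−Pplat)] = 0.470 × [0.5×13.0 + 11.0] = 0.470 × 17.5 = 8.225 L·cmH2O.
Power = 19 × 8.225 = 156.28 L·cmH2O/min.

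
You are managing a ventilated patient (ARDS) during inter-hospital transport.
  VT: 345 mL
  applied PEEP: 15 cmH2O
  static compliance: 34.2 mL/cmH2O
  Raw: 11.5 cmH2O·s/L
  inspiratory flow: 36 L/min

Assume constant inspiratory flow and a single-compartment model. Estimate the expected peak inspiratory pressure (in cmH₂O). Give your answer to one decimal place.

Flow: 36 L/min ÷ 60 = 0.6 L/s.
Equation of motion (constant flow): PIP = Vt/C + R·V̇ + PEEP.
PIP = 345/34.2 + 11.5×0.6 + 15 = 10.088 + 6.9 + 15 = 31.988 cmH2O.

32.0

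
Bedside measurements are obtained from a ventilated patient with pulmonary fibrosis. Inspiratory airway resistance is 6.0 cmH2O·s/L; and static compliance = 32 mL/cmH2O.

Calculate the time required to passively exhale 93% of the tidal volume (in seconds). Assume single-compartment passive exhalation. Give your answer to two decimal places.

τ = R × C = 6.0 × 32 mL/cmH2O = 6.0 × 0.032 L/cmH2O = 0.192 s.
Exhaled fraction f = 1 − e^(−t/τ) → t = −τ·ln(1 − f) = −0.192·ln(0.07) = 0.5106 s.

0.51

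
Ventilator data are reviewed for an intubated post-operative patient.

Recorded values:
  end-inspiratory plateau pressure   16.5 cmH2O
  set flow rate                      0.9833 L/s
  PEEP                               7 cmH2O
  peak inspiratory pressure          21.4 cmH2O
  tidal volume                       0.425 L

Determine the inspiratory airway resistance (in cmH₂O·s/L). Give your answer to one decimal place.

Raw = (PIP − Pplat) / flow = (21.4 − 16.5) / 0.9833 = 4.9 / 0.9833 = 4.983 cmH2O·s/L.

5.0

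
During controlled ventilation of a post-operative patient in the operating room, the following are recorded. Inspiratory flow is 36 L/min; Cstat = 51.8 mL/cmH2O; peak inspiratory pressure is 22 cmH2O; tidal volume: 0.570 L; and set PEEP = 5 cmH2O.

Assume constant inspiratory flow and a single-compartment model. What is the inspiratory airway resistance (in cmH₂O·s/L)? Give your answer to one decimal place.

10.0

Flow: 36 L/min ÷ 60 = 0.6 L/s.
Equation of motion (constant flow): PIP = Vt/C + R·V̇ + PEEP.
R·V̇ = PIP − Vt/C − PEEP = 22 − 570/51.8 − 5 = 22 − 11.004 − 5 = 5.996 cmH2O.
R = 5.996 / 0.6 = 9.993 cmH2O·s/L.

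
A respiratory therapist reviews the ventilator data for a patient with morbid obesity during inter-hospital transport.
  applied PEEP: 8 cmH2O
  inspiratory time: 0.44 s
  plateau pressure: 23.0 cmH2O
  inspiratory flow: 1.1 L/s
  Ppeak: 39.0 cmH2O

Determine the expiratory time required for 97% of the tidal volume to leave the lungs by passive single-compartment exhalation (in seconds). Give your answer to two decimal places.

1.65

Vt = flow × Ti = 1.1 L/s × 0.44 s × 1000 mL/L = 484.0 mL.
R = (PIP − Pplat)/V̇ = (39.0 − 23.0) / 1.1 = 16.0/1.1 = 14.545 cmH2O·s/L.
C = Vt/(Pplat − PEEP) = 484.0 / (23.0 − 8) = 484.0/15.0 = 32.267 mL/cmH2O.
τ = R × C = 14.545 × 0.03227 L/cmH2O = 0.4694 s.
t = −τ·ln(1 − 0.97) = −0.4694·ln(0.03) = 1.646 s.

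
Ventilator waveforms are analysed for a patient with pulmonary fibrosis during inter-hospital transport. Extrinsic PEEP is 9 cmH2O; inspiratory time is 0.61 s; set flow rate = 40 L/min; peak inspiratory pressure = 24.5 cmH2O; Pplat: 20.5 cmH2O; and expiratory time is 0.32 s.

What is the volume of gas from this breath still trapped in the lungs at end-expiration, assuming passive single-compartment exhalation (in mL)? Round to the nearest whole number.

90

Flow: 40 L/min ÷ 60 = 0.6667 L/s.
Vt = flow × Ti = 0.6667 L/s × 0.61 s × 1000 mL/L = 406.69 mL.
R = (PIP − Pplat)/V̇ = (24.5 − 20.5) / 0.6667 = 4.0/0.6667 = 6.0 cmH2O·s/L.
C = Vt/(Pplat − PEEP) = 406.69 / (20.5 − 9) = 406.69/11.5 = 35.364 mL/cmH2O.
τ = R × C = 6.0 × 0.03536 L/cmH2O = 0.2122 s.
Fraction remaining = e^(−Te/τ) = e^(−0.32/0.2122) = 0.2213.
Trapped volume = 406.69 × 0.2213 = 90.0 mL.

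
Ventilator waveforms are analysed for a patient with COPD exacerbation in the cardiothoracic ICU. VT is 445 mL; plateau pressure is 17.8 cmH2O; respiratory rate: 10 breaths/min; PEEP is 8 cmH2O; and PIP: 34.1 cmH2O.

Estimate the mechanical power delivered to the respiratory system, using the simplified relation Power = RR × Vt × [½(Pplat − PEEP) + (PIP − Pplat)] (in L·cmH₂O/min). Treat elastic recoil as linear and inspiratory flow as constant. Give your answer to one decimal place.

94.3

Per-breath work = Vt × [½(Pplat−PEEP) + (PIP−Pplat)] = 0.445 × [0.5×9.8 + 16.3] = 0.445 × 21.2 = 9.434 L·cmH2O.
Power = 10 × 9.434 = 94.34 L·cmH2O/min.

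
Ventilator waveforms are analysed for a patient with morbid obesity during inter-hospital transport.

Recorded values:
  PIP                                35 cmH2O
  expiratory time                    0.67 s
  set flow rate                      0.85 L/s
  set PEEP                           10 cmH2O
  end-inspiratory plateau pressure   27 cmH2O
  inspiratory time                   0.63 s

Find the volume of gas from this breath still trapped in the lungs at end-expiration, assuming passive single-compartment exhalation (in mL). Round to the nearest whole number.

Vt = flow × Ti = 0.85 L/s × 0.63 s × 1000 mL/L = 535.5 mL.
R = (PIP − Pplat)/V̇ = (35 − 27) / 0.85 = 8.0/0.85 = 9.412 cmH2O·s/L.
C = Vt/(Pplat − PEEP) = 535.5 / (27 − 10) = 535.5/17.0 = 31.5 mL/cmH2O.
τ = R × C = 9.412 × 0.0315 L/cmH2O = 0.2965 s.
Fraction remaining = e^(−Te/τ) = e^(−0.67/0.2965) = 0.1044.
Trapped volume = 535.5 × 0.1044 = 55.906 mL.

56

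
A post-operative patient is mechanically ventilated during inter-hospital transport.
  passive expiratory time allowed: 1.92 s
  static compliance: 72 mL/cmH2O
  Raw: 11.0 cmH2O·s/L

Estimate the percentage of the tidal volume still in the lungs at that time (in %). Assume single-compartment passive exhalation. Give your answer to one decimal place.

8.9

τ = R × C = 11.0 × 72 mL/cmH2O = 11.0 × 0.072 L/cmH2O = 0.792 s.
Passive exhalation: V(t)/V₀ = e^(−t/τ) = e^(−1.92/0.792) = 0.08855.
Fraction remaining = 0.08855 → 8.855%.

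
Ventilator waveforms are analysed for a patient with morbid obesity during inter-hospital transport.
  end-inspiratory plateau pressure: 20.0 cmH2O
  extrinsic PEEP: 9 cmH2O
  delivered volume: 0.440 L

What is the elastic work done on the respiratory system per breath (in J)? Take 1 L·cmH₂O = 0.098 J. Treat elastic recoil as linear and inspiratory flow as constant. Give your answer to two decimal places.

0.24

Elastic work ≈ ½ × (Pplat − PEEP) × Vt = 0.5 × (20.0 − 9) × 0.440 L = 0.5 × 11.0 × 0.440 = 2.42 L·cmH2O.
× 0.098 J/(L·cmH2O) → 0.2372 J.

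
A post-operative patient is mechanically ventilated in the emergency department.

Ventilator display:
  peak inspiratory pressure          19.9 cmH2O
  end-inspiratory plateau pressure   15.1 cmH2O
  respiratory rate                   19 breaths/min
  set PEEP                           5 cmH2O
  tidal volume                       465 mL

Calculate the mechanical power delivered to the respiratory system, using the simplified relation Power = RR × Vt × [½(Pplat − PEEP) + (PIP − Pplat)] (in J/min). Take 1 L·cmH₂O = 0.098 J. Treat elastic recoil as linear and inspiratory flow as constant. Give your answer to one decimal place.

8.5

Per-breath work = Vt × [½(Pplat−PEEP) + (PIP−Pplat)] = 0.465 × [0.5×10.1 + 4.8] = 0.465 × 9.85 = 4.58 L·cmH2O.
Power = 19 × 4.58 = 87.02 L·cmH2O/min.
× 0.098 J/(L·cmH2O) → 8.528 J/min.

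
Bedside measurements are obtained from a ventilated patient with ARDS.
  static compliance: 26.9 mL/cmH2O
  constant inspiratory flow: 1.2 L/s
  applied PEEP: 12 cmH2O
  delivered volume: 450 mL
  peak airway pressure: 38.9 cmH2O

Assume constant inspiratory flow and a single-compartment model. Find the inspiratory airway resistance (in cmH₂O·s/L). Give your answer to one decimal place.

Equation of motion (constant flow): PIP = Vt/C + R·V̇ + PEEP.
R·V̇ = PIP − Vt/C − PEEP = 38.9 − 450/26.9 − 12 = 38.9 − 16.729 − 12 = 10.171 cmH2O.
R = 10.171 / 1.2 = 8.476 cmH2O·s/L.

8.5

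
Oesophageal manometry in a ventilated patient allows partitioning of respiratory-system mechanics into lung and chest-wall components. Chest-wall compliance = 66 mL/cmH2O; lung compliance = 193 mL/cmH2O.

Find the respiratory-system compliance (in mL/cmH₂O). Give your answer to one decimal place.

Lung and chest wall are elastances in series: 1/Crs = 1/CL + 1/Ccw.
1/Crs = 1/193 + 1/66 = 0.02033.
Crs = 49.188 mL/cmH2O.

49.2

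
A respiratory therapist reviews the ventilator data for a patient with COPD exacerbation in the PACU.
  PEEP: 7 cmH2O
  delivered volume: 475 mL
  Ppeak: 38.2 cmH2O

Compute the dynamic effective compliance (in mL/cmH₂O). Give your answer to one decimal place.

15.2

Dynamic compliance = Vt / (PIP − PEEP) = 475 / (38.2 − 7) = 475 / 31.2 = 15.224 mL/cmH2O.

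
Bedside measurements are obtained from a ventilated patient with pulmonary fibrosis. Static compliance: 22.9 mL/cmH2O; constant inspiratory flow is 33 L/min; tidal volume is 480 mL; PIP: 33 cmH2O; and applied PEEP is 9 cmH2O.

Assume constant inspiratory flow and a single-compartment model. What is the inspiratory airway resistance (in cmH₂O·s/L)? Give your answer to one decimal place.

5.5

Flow: 33 L/min ÷ 60 = 0.55 L/s.
Equation of motion (constant flow): PIP = Vt/C + R·V̇ + PEEP.
R·V̇ = PIP − Vt/C − PEEP = 33 − 480/22.9 − 9 = 33 − 20.961 − 9 = 3.039 cmH2O.
R = 3.039 / 0.55 = 5.525 cmH2O·s/L.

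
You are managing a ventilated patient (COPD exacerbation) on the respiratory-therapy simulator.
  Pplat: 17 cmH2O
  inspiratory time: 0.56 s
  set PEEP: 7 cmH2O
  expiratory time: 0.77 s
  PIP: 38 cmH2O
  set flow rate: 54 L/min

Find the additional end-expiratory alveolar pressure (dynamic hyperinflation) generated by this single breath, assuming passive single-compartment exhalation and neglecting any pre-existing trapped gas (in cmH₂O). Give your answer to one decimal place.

5.2

Flow: 54 L/min ÷ 60 = 0.9 L/s.
Vt = flow × Ti = 0.9 L/s × 0.56 s × 1000 mL/L = 504.0 mL.
R = (PIP − Pplat)/V̇ = (38 − 17) / 0.9 = 21.0/0.9 = 23.333 cmH2O·s/L.
C = Vt/(Pplat − PEEP) = 504.0 / (17 − 7) = 504.0/10.0 = 50.4 mL/cmH2O.
τ = R × C = 23.333 × 0.0504 L/cmH2O = 1.176 s.
Fraction remaining = e^(−Te/τ) = e^(−0.77/1.176) = 0.5196; trapped volume = 504.0 × 0.5196 = 261.88 mL.
Additional alveolar pressure from trapping ≈ V_trapped / C = 261.88 / 50.4 = 5.196 cmH2O.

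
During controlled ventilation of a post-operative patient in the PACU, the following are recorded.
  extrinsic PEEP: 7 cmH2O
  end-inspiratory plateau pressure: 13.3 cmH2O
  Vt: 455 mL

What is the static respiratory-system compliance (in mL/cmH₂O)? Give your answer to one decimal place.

72.2

Cstat = Vt / (Pplat − PEEP) = 455 / (13.3 − 7) = 455 / 6.3 = 72.222 mL/cmH2O.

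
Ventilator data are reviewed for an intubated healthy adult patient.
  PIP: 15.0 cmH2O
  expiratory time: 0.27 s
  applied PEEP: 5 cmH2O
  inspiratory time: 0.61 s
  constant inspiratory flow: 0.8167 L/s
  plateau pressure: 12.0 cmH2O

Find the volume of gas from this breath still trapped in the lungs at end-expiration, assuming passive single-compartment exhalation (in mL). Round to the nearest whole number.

Vt = flow × Ti = 0.8167 L/s × 0.61 s × 1000 mL/L = 498.19 mL.
R = (PIP − Pplat)/V̇ = (15.0 − 12.0) / 0.8167 = 3.0/0.8167 = 3.673 cmH2O·s/L.
C = Vt/(Pplat − PEEP) = 498.19 / (12.0 − 5) = 498.19/7.0 = 71.17 mL/cmH2O.
τ = R × C = 3.673 × 0.07117 L/cmH2O = 0.2614 s.
Fraction remaining = e^(−Te/τ) = e^(−0.27/0.2614) = 0.356.
Trapped volume = 498.19 × 0.356 = 177.36 mL.

177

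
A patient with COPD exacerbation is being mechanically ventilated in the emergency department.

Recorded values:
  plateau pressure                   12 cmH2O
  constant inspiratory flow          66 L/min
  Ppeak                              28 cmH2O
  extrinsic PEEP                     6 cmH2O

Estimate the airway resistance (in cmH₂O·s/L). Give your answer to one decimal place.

14.5

Flow: 66 L/min ÷ 60 = 1.1 L/s.
Raw = (PIP − Pplat) / flow = (28 − 12) / 1.1 = 16.0 / 1.1 = 14.545 cmH2O·s/L.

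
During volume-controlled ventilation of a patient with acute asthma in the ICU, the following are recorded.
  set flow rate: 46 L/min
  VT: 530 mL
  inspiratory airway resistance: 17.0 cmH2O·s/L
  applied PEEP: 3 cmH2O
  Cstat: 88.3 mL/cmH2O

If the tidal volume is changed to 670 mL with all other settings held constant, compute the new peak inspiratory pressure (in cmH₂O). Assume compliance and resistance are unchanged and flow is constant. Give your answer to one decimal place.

Flow: 46 L/min ÷ 60 = 0.7667 L/s.
PIP = Vt/C + R·V̇ + PEEP (constant-flow equation of motion).
Only the elastic term changes: ΔPIP = ΔVt / C = (670 − 530) / 88.3 = 1.586 cmH2O.
Original PIP = 530/88.3 + 17.0×0.7667 + 3 = 22.036 cmH2O; new PIP = 22.036 + (1.586) = 23.622 cmH2O.

23.6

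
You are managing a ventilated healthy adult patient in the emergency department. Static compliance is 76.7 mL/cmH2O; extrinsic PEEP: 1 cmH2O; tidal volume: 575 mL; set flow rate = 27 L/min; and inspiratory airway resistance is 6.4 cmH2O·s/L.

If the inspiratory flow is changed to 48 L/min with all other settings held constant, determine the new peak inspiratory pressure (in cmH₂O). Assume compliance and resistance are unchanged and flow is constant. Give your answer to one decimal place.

13.6

Flow: 27 L/min ÷ 60 = 0.45 L/s.
New flow: 48 L/min ÷ 60 = 0.8 L/s.
PIP = Vt/C + R·V̇ + PEEP (constant-flow equation of motion).
Only the resistive term changes: ΔPIP = R × ΔV̇ = 6.4 × (0.8 − 0.45) = 6.4 × 0.35 = 2.24 cmH2O.
Original PIP = 575/76.7 + 6.4×0.45 + 1 = 11.377 cmH2O; new PIP = 11.377 + (2.24) = 13.617 cmH2O.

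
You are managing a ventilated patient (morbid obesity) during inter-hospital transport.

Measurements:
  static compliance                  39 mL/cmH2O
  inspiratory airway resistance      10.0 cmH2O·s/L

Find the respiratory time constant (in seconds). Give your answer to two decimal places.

0.39

τ = R × C = 10.0 × 39 mL/cmH2O = 10.0 × 0.039 L/cmH2O = 0.39 s.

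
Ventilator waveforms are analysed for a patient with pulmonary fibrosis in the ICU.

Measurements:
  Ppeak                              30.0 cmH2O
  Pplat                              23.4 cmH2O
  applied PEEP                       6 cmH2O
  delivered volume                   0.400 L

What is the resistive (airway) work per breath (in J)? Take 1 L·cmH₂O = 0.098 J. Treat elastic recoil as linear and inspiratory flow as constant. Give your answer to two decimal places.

0.26

With constant inspiratory flow the resistive pressure is constant at PIP − Pplat = 30.0 − 23.4 = 6.6 cmH2O, so resistive work = 6.6 × 0.400 = 2.64 L·cmH2O.
× 0.098 J/(L·cmH2O) → 0.2587 J.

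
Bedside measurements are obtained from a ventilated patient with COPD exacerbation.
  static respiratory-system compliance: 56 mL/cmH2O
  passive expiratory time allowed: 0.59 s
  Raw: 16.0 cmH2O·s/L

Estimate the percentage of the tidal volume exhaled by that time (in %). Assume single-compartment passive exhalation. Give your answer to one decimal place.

τ = R × C = 16.0 × 56 mL/cmH2O = 16.0 × 0.056 L/cmH2O = 0.896 s.
Passive exhalation: V(t)/V₀ = e^(−t/τ) = e^(−0.59/0.896) = 0.5176.
Fraction exhaled = 1 − 0.5176 = 0.4824 → 48.24%.

48.2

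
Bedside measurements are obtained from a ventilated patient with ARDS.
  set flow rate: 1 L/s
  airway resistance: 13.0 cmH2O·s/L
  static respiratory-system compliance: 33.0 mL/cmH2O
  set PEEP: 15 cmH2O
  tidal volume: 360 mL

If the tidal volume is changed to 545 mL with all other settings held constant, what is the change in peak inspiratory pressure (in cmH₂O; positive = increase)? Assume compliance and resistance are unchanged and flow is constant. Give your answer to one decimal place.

5.6

PIP = Vt/C + R·V̇ + PEEP (constant-flow equation of motion).
Only the elastic term changes: ΔPIP = ΔVt / C = (545 − 360) / 33.0 = 5.606 cmH2O.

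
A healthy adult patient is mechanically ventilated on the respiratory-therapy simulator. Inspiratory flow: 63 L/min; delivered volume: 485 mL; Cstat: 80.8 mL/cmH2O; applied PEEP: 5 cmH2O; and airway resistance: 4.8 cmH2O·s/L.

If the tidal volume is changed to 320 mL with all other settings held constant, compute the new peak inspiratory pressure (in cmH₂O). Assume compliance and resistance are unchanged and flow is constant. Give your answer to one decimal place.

Flow: 63 L/min ÷ 60 = 1.05 L/s.
PIP = Vt/C + R·V̇ + PEEP (constant-flow equation of motion).
Only the elastic term changes: ΔPIP = ΔVt / C = (320 − 485) / 80.8 = -2.042 cmH2O.
Original PIP = 485/80.8 + 4.8×1.05 + 5 = 16.042 cmH2O; new PIP = 16.042 + (-2.042) = 14.0 cmH2O.

14.0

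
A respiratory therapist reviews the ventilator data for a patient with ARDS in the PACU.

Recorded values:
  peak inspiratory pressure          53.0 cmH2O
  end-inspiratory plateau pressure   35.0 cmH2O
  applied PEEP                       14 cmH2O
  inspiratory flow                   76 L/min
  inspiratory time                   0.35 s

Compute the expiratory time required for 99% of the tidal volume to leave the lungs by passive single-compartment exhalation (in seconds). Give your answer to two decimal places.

1.38

Flow: 76 L/min ÷ 60 = 1.2667 L/s.
Vt = flow × Ti = 1.2667 L/s × 0.35 s × 1000 mL/L = 443.35 mL.
R = (PIP − Pplat)/V̇ = (53.0 − 35.0) / 1.2667 = 18.0/1.2667 = 14.21 cmH2O·s/L.
C = Vt/(Pplat − PEEP) = 443.35 / (35.0 − 14) = 443.35/21.0 = 21.112 mL/cmH2O.
τ = R × C = 14.21 × 0.02111 L/cmH2O = 0.3 s.
t = −τ·ln(1 − 0.99) = −0.3·ln(0.01) = 1.382 s.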